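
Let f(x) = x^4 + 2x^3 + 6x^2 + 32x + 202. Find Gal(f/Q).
A_4 (also written A4)

The polynomial is an irreducible quartic over Q and its discriminant is 1666598976 = 40824^2, a perfect square, so the Galois group is contained in A_4. The resolvent cubic y^3 - 6*y^2 - 744*y + 3016 is irreducible over Q. An irreducible resolvent with square discriminant gives A_4.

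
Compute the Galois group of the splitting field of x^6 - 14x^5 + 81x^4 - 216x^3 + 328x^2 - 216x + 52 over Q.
The polynomial f is an irreducible sextic over Q, so G = Gal(f/Q) is one of the 16 transitive subgroups 6T1, ..., 6T16 of S_6. The discriminant of f is -1080641454080000, which is not a perfect square, so G is not contained in A_6. The transitive groups of degree 6 not contained in A_6 are: C_6 (6T1, order 6), S_3 (6T2, order 6), D_6 (6T3, order 12), C_3 x S_3 (6T5, order 18), A_4 x C_2 (6T6, order 24), S_4 (6T8, order 24), S_3 x S_3 (6T9, order 36), S_4 x C_2 (6T11, order 48), (S_3 x S_3) : C_2 (6T13, order 72), PGL(2,5) (6T14, order 120), S_6 (6T16, order 720). By Dedekind's theorem, for a prime p not dividing disc(f) the degrees of the irreducible factors of f mod p form the cycle type of an element of G. Factoring f modulo the 22 such primes p <= 89 (skipping 2, 5, which divide the discriminant), each new pattern first appears at: mod 3: f = (x^3 + 2x + 2)(x^3 + x^2 + x + 2), pattern 3+3; mod 7: f = (x^2 + 1)(x^2 + 2x + 5)(x^2 + 5x + 2), pattern 2+2+2; mod 13: f = (x)(x + 3)(x^4 + 9x^3 + 2x^2 + 12x + 6), pattern 4+1+1; mod 43: f = (x + 2)(x + 7)(x^2 + 4x + 20)(x^2 + 16x + 18), pattern 2+2+1+1. No other pattern occurs in this range, so the set of observed cycle types is {3+3, 2+2+2, 4+1+1, 2+2+1+1}. The candidates containing elements of all these cycle types are S_4 (6T8) of order 24, S_4 x C_2 (6T11) of order 48, PGL(2,5) (6T14) of order 120, S_6 (6T16) of order 720; the others are excluded. The observed types are precisely the cycle types that occur in S_4 (6T8) (apart from the identity). Each of the other remaining candidates has further cycle types, and by the Chebotarev density theorem the matching factorization patterns would occur for a proportion of primes equal to their share of the group: S_4 x C_2 (6T11) additionally contains elements of type 6, 4+2, 2+1+1+1+1 (17 of its 48 elements, about 35% of primes); PGL(2,5) (6T14) additionally contains elements of type 6, 5+1 (44 of its 120 elements, about 37% of primes); S_6 (6T16) additionally contains elements of type 6, 5+1, 4+2, 3+2+1, 3+1+1+1, 2+1+1+1+1 (529 of its 720 elements, about 73% of primes). None of the 22 primes tested shows any such pattern (for each of these groups the chance of that is below 10^-4), which rules them out. Hence G = S_4 (6T8), of order 24.

S_4 (order 24)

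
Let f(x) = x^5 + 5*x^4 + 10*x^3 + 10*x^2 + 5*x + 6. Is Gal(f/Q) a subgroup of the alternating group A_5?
The polynomial is irreducible of degree 5 over Q. Its discriminant is 1953125, which is not a perfect square. A Galois group lies in the alternating group exactly when the discriminant is a square in Q, so the Galois group (F_20) is not contained in A_5.

No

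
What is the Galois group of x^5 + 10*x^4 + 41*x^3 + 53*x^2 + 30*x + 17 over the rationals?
The polynomial f is an irreducible quintic over Q, so G = Gal(f/Q) is a transitive subgroup of S_5: one of C_5 (5T1, order 5), D_5 (5T2, order 10), F_20 (5T3, order 20), A_5 (5T4, order 60) or S_5 (5T5, order 120). The discriminant of f is 21602238784, which is not a perfect square, so G is not contained in A_5. The transitive groups of degree 5 not contained in A_5 are: F_20 (5T3, order 20), S_5 (5T5, order 120). By Dedekind's theorem, for a prime p not dividing disc(f) the degrees of the irreducible factors of f mod p form the cycle type of an element of G. Factoring f modulo the 5 such primes p <= 17 (skipping 2, 7, which divide the discriminant), each new pattern first appears at: mod 3: f = (x^5 + x^4 + 2x^3 + 2x^2 + 2), pattern 5; mod 17: f = (x)(x + 3)(x^3 + 7x^2 + 3x + 10), pattern 3+1+1. No other pattern occurs in this range, so the set of observed cycle types is {5, 3+1+1}. Among the candidates above, the only group containing elements of all these cycle types is S_5 (5T5) — F_20 (5T3) lacks at least one of them. Hence G = S_5 (5T5), of order 120.

S_5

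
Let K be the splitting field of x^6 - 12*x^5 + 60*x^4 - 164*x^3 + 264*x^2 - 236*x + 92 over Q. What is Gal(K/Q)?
The polynomial f is an irreducible sextic over Q, so G = Gal(f/Q) is one of the 16 transitive subgroups 6T1, ..., 6T16 of S_6. The discriminant of f is -82751488, which is not a perfect square, so G is not contained in A_6. The transitive groups of degree 6 not contained in A_6 are: C_6 (6T1, order 6), S_3 (6T2, order 6), D_6 (6T3, order 12), C_3 x S_3 (6T5, order 18), A_4 x C_2 (6T6, order 24), S_4 (6T8, order 24), S_3 x S_3 (6T9, order 36), S_4 x C_2 (6T11, order 48), (S_3 x S_3) : C_2 (6T13, order 72), PGL(2,5) (6T14, order 120), S_6 (6T16, order 720). By Dedekind's theorem, for a prime p not dividing disc(f) the degrees of the irreducible factors of f mod p form the cycle type of an element of G. Factoring f modulo the 3 such primes p <= 7 (skipping 2, which divides the discriminant), each new pattern first appears at: mod 3: f = (x^6 + x^3 + x + 2), pattern 6; mod 5: f = (x + 2)(x + 4)(x^4 + 2x^3 + 4), pattern 4+1+1; mod 7: f = (x + 2)(x^2 + 2x + 3)(x^3 + 5x^2 + 5x + 6), pattern 3+2+1. No other pattern occurs in this range, so the set of observed cycle types is {6, 4+1+1, 3+2+1}. Among the candidates above, the only group containing elements of all these cycle types is S_6 (6T16); every other candidate lacks at least one of them. Hence G = S_6 (6T16), of order 720.

S_6 (order 720)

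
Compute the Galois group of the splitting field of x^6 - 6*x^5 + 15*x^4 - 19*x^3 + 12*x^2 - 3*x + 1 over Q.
C_6 (order 6)

The polynomial f is an irreducible sextic over Q, so G = Gal(f/Q) is one of the 16 transitive subgroups 6T1, ..., 6T16 of S_6. The discriminant of f is -19683, which is not a perfect square, so G is not contained in A_6. The transitive groups of degree 6 not contained in A_6 are: C_6 (6T1, order 6), S_3 (6T2, order 6), D_6 (6T3, order 12), C_3 x S_3 (6T5, order 18), A_4 x C_2 (6T6, order 24), S_4 (6T8, order 24), S_3 x S_3 (6T9, order 36), S_4 x C_2 (6T11, order 48), (S_3 x S_3) : C_2 (6T13, order 72), PGL(2,5) (6T14, order 120), S_6 (6T16, order 720). By Dedekind's theorem, for a prime p not dividing disc(f) the degrees of the irreducible factors of f mod p form the cycle type of an element of G. Factoring f modulo the 37 such primes p <= 163 (skipping 3, which divides the discriminant), each new pattern first appears at: mod 2: f = (x^6 + x^4 + x^3 + x + 1), pattern 6; mod 7: f = (x^3 + 4x^2 + 3x + 2)(x^3 + 4x^2 + 3x + 4), pattern 3+3; mod 17: f = (x^2 + x + 16)(x^2 + 2x + 15)(x^2 + 8x + 9), pattern 2+2+2; mod 19: f = (x + 1)(x + 2)(x + 9)(x + 12)(x + 13)(x + 14), pattern 1+1+1+1+1+1. No other pattern occurs in this range, so the set of observed cycle types is {6, 3+3, 2+2+2, 1+1+1+1+1+1}. The candidates containing elements of all these cycle types are C_6 (6T1) of order 6, D_6 (6T3) of order 12, C_3 x S_3 (6T5) of order 18, A_4 x C_2 (6T6) of order 24, S_3 x S_3 (6T9) of order 36, S_4 x C_2 (6T11) of order 48, (S_3 x S_3) : C_2 (6T13) of order 72, PGL(2,5) (6T14) of order 120, S_6 (6T16) of order 720; the others are excluded. The observed types are precisely the cycle types that occur in C_6 (6T1). Each of the other remaining candidates has further cycle types, and by the Chebotarev density theorem the matching factorization patterns would occur for a proportion of primes equal to their share of the group: D_6 (6T3) additionally contains elements of type 2+2+1+1 (3 of its 12 elements, about 25% of primes); C_3 x S_3 (6T5) additionally contains elements of type 3+1+1+1 (4 of its 18 elements, about 22% of primes); A_4 x C_2 (6T6) additionally contains elements of type 2+2+1+1, 2+1+1+1+1 (6 of its 24 elements, about 25% of primes); S_3 x S_3 (6T9) additionally contains elements of type 3+1+1+1, 2+2+1+1 (13 of its 36 elements, about 36% of primes); S_4 x C_2 (6T11) additionally contains elements of type 4+2, 4+1+1, 2+2+1+1, 2+1+1+1+1 (24 of its 48 elements, about 50% of primes); (S_3 x S_3) : C_2 (6T13) additionally contains elements of type 4+2, 3+2+1, 3+1+1+1, 2+2+1+1, 2+1+1+1+1 (49 of its 72 elements, about 68% of primes); PGL(2,5) (6T14) additionally contains elements of type 5+1, 4+1+1, 2+2+1+1 (69 of its 120 elements, about 58% of primes); S_6 (6T16) additionally contains elements of type 5+1, 4+2, 4+1+1, 3+2+1, 3+1+1+1, 2+2+1+1, 2+1+1+1+1 (544 of its 720 elements, about 76% of primes). None of the 37 primes tested shows any such pattern (for each of these groups the chance of that is below 10^-4), which rules them out. Hence G = C_6 (6T1), of order 6.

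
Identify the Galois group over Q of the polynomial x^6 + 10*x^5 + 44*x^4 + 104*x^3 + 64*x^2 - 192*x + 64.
The polynomial f is an irreducible sextic over Q, so G = Gal(f/Q) is one of the 16 transitive subgroups 6T1, ..., 6T16 of S_6. The discriminant of f is 564385546240000 = 23756800^2, a perfect square, so G is contained in A_6. The transitive groups of degree 6 contained in A_6 are: A_4 (6T4, order 12), S_4 (6T7, order 24), (C_3 x C_3) : C_4 (6T10, order 36), PSL(2,5) (6T12, order 60), A_6 (6T15, order 360). By Dedekind's theorem, for a prime p not dividing disc(f) the degrees of the irreducible factors of f mod p form the cycle type of an element of G. Factoring f modulo the 19 such primes p <= 79 (skipping 2, 5, 29, which divide the discriminant), each new pattern first appears at: mod 3: f = (x^2 + x + 2)(x^4 + 2x + 2), pattern 4+2; mod 11: f = (x^3 + x^2 + x + 3)(x^3 + 9x^2 + x + 3), pattern 3+3; mod 19: f = (x + 16)(x + 18)(x^2 + 15x + 8)(x^2 + 18x + 9), pattern 2+2+1+1; mod 61: f = (x + 7)(x + 40)(x + 54)(x^3 + 31x^2 + 12x + 53), pattern 3+1+1+1. No other pattern occurs in this range, so the set of observed cycle types is {4+2, 3+3, 2+2+1+1, 3+1+1+1}. The candidates containing elements of all these cycle types are (C_3 x C_3) : C_4 (6T10) of order 36, A_6 (6T15) of order 360; the others are excluded. The observed types are precisely the cycle types that occur in (C_3 x C_3) : C_4 (6T10) (apart from the identity). Each of the other remaining candidates has further cycle types, and by the Chebotarev density theorem the matching factorization patterns would occur for a proportion of primes equal to their share of the group: A_6 (6T15) additionally contains elements of type 5+1 (144 of its 360 elements, about 40% of primes). None of the 19 primes tested shows any such pattern (for each of these groups the chance of that is below 10^-4), which rules them out. Hence G = (C_3 x C_3) : C_4 (6T10), of order 36.

(C_3 x C_3) : C_4, the transitive group 6T10 of order 36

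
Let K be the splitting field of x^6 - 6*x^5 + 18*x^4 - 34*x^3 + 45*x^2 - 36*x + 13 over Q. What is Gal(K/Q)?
6T14: PGL(2,5)

The polynomial f is an irreducible sextic over Q, so G = Gal(f/Q) is one of the 16 transitive subgroups 6T1, ..., 6T16 of S_6. The discriminant of f is -16003008, which is not a perfect square, so G is not contained in A_6. The transitive groups of degree 6 not contained in A_6 are: C_6 (6T1, order 6), S_3 (6T2, order 6), D_6 (6T3, order 12), C_3 x S_3 (6T5, order 18), A_4 x C_2 (6T6, order 24), S_4 (6T8, order 24), S_3 x S_3 (6T9, order 36), S_4 x C_2 (6T11, order 48), (S_3 x S_3) : C_2 (6T13, order 72), PGL(2,5) (6T14, order 120), S_6 (6T16, order 720). By Dedekind's theorem, for a prime p not dividing disc(f) the degrees of the irreducible factors of f mod p form the cycle type of an element of G. Factoring f modulo the 21 such primes p <= 89 (skipping 2, 3, 7, which divide the discriminant), each new pattern first appears at: mod 5: f = (x^6 + 4x^5 + 3x^4 + x^3 + 4x + 3), pattern 6; mod 11: f = (x + 8)(x^5 + 8x^4 + 9x^3 + 4x^2 + 2x + 3), pattern 5+1; mod 13: f = (x)(x + 4)(x^4 + 3x^3 + 6x^2 + 7x + 4), pattern 4+1+1; mod 23: f = (x + 2)(x + 6)(x^2 + 3x + 21)(x^2 + 6x + 10), pattern 2+2+1+1; mod 43: f = (x^3 + 16x^2 + 30x + 18)(x^3 + 21x^2 + 39x + 27), pattern 3+3; mod 61: f = (x^2 + 30x + 2)(x^2 + 41x + 31)(x^2 + 45x + 13), pattern 2+2+2. No other pattern occurs in this range, so the set of observed cycle types is {6, 5+1, 4+1+1, 2+2+1+1, 3+3, 2+2+2}. The candidates containing elements of all these cycle types are PGL(2,5) (6T14) of order 120, S_6 (6T16) of order 720; the others are excluded. The observed types are precisely the cycle types that occur in PGL(2,5) (6T14) (apart from the identity). Each of the other remaining candidates has further cycle types, and by the Chebotarev density theorem the matching factorization patterns would occur for a proportion of primes equal to their share of the group: S_6 (6T16) additionally contains elements of type 4+2, 3+2+1, 3+1+1+1, 2+1+1+1+1 (265 of its 720 elements, about 37% of primes). None of the 21 primes tested shows any such pattern (for each of these groups the chance of that is below 10^-4), which rules them out. Hence G = PGL(2,5) (6T14), of order 120.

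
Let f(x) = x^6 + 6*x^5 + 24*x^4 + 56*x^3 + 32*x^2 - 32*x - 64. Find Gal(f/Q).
S_4 (also written S4-)

The polynomial f is an irreducible sextic over Q, so G = Gal(f/Q) is one of the 16 transitive subgroups 6T1, ..., 6T16 of S_6. The discriminant of f is 870211913777152, which is not a perfect square, so G is not contained in A_6. The transitive groups of degree 6 not contained in A_6 are: C_6 (6T1, order 6), S_3 (6T2, order 6), D_6 (6T3, order 12), C_3 x S_3 (6T5, order 18), A_4 x C_2 (6T6, order 24), S_4 (6T8, order 24), S_3 x S_3 (6T9, order 36), S_4 x C_2 (6T11, order 48), (S_3 x S_3) : C_2 (6T13, order 72), PGL(2,5) (6T14, order 120), S_6 (6T16, order 720). By Dedekind's theorem, for a prime p not dividing disc(f) the degrees of the irreducible factors of f mod p form the cycle type of an element of G. Factoring f modulo the 22 such primes p <= 89 (skipping 2, 37, which divide the discriminant), each new pattern first appears at: mod 3: f = (x^3 + x^2 + x + 2)(x^3 + 2x^2 + 1), pattern 3+3; mod 5: f = (x^2 + 2)(x^2 + 2x + 3)(x^2 + 4x + 1), pattern 2+2+2; mod 17: f = (x + 4)(x + 15)(x^4 + 4x^3 + 7x^2 + 6x + 8), pattern 4+1+1; mod 67: f = (x + 10)(x + 59)(x^2 + 2x + 26)(x^2 + 2x + 66), pattern 2+2+1+1. No other pattern occurs in this range, so the set of observed cycle types is {3+3, 2+2+2, 4+1+1, 2+2+1+1}. The candidates containing elements of all these cycle types are S_4 (6T8) of order 24, S_4 x C_2 (6T11) of order 48, PGL(2,5) (6T14) of order 120, S_6 (6T16) of order 720; the others are excluded. The observed types are precisely the cycle types that occur in S_4 (6T8) (apart from the identity). Each of the other remaining candidates has further cycle types, and by the Chebotarev density theorem the matching factorization patterns would occur for a proportion of primes equal to their share of the group: S_4 x C_2 (6T11) additionally contains elements of type 6, 4+2, 2+1+1+1+1 (17 of its 48 elements, about 35% of primes); PGL(2,5) (6T14) additionally contains elements of type 6, 5+1 (44 of its 120 elements, about 37% of primes); S_6 (6T16) additionally contains elements of type 6, 5+1, 4+2, 3+2+1, 3+1+1+1, 2+1+1+1+1 (529 of its 720 elements, about 73% of primes). None of the 22 primes tested shows any such pattern (for each of these groups the chance of that is below 10^-4), which rules them out. Hence G = S_4 (6T8), of order 24.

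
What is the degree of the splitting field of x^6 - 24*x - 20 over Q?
360

The degree of the splitting field over Q equals the order of the Galois group, so first determine the group. The polynomial f is an irreducible sextic over Q, so G = Gal(f/Q) is one of the 16 transitive subgroups 6T1, ..., 6T16 of S_6. The discriminant of f is 746496000000 = 864000^2, a perfect square, so G is contained in A_6. The transitive groups of degree 6 contained in A_6 are: A_4 (6T4, order 12), S_4 (6T7, order 24), (C_3 x C_3) : C_4 (6T10, order 36), PSL(2,5) (6T12, order 60), A_6 (6T15, order 360). By Dedekind's theorem, for a prime p not dividing disc(f) the degrees of the irreducible factors of f mod p form the cycle type of an element of G. Factoring f modulo the 6 such primes p <= 23 (skipping 2, 3, 5, which divide the discriminant), each new pattern first appears at: mod 7: f = (x + 4)(x^5 + 3x^4 + 2x^3 + 6x^2 + 4x + 2), pattern 5+1; mod 23: f = (x + 2)(x + 11)(x + 16)(x^3 + 17x^2 + 13x + 7), pattern 3+1+1+1. No other pattern occurs in this range, so the set of observed cycle types is {5+1, 3+1+1+1}. Among the candidates above, the only group containing elements of all these cycle types is A_6 (6T15) — each of A_4 (6T4), S_4 (6T7), (C_3 x C_3) : C_4 (6T10), PSL(2,5) (6T12) lacks at least one of them. Hence G = A_6 (6T15), of order 360. The Galois group A_6 (6T15) has order 360, so the splitting field has degree 360 over Q.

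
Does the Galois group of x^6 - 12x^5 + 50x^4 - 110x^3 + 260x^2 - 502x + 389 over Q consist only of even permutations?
Yes

The polynomial is irreducible of degree 6 over Q. Its discriminant is 38875225000000 = 6235000^2, a perfect square. A Galois group lies in the alternating group exactly when the discriminant is a square in Q, so the Galois group ((C_3 x C_3) : C_4) is contained in A_6.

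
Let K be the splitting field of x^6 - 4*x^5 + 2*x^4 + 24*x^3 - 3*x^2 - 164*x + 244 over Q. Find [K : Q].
72

The degree of the splitting field over Q equals the order of the Galois group, so first determine the group. The polynomial f is an irreducible sextic over Q, so G = Gal(f/Q) is one of the 16 transitive subgroups 6T1, ..., 6T16 of S_6. The discriminant of f is -3767550835949568, which is not a perfect square, so G is not contained in A_6. The transitive groups of degree 6 not contained in A_6 are: C_6 (6T1, order 6), S_3 (6T2, order 6), D_6 (6T3, order 12), C_3 x S_3 (6T5, order 18), A_4 x C_2 (6T6, order 24), S_4 (6T8, order 24), S_3 x S_3 (6T9, order 36), S_4 x C_2 (6T11, order 48), (S_3 x S_3) : C_2 (6T13, order 72), PGL(2,5) (6T14, order 120), S_6 (6T16, order 720). By Dedekind's theorem, for a prime p not dividing disc(f) the degrees of the irreducible factors of f mod p form the cycle type of an element of G. Factoring f modulo the 27 such primes p <= 113 (skipping 2, 3, 41, which divide the discriminant), each new pattern first appears at: mod 5: f = (x + 4)(x^2 + 4x + 1)(x^3 + 3x^2 + x + 1), pattern 3+2+1; mod 7: f = (x^2 + x + 6)(x^4 + 2x^3 + x^2 + 4x + 1), pattern 4+2; mod 17: f = (x^3 + 15x^2 + 6x + 13)(x^3 + 15x^2 + 9x + 7), pattern 3+3; mod 19: f = (x^2 + 6x + 13)(x^2 + 11x + 8)(x^2 + 17x + 6), pattern 2+2+2; mod 31: f = (x^6 + 27x^5 + 2x^4 + 24x^3 + 28x^2 + 22x + 27), pattern 6; mod 37: f = (x + 2)(x + 3)(x^2 + 32x + 15)(x^2 + 33x + 6), pattern 2+2+1+1; mod 61: f = (x)(x + 26)(x + 33)(x^3 + 59x^2 + 55x + 20), pattern 3+1+1+1; mod 113: f = (x + 10)(x + 30)(x + 31)(x + 71)(x^2 + 80x + 28), pattern 2+1+1+1+1. No other pattern occurs in this range, so the set of observed cycle types is {3+2+1, 4+2, 3+3, 2+2+2, 6, 2+2+1+1, 3+1+1+1, 2+1+1+1+1}. The candidates containing elements of all these cycle types are (S_3 x S_3) : C_2 (6T13) of order 72, S_6 (6T16) of order 720; the others are excluded. The observed types are precisely the cycle types that occur in (S_3 x S_3) : C_2 (6T13) (apart from the identity). Each of the other remaining candidates has further cycle types, and by the Chebotarev density theorem the matching factorization patterns would occur for a proportion of primes equal to their share of the group: S_6 (6T16) additionally contains elements of type 5+1, 4+1+1 (234 of its 720 elements, about 32% of primes). None of the 27 primes tested shows any such pattern (for each of these groups the chance of that is below 10^-4), which rules them out. Hence G = (S_3 x S_3) : C_2 (6T13), of order 72. The Galois group (S_3 x S_3) : C_2 (6T13) has order 72, so the splitting field has degree 72 over Q.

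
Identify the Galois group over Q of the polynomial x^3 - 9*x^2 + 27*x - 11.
S_3

The polynomial is an irreducible cubic over Q and its discriminant is -6912, which is not a perfect square. For an irreducible cubic, a non-square discriminant gives Galois group S_3.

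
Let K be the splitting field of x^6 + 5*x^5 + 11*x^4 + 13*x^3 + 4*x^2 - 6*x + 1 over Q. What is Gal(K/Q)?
6T10: (C_3 x C_3) : C_4

The polynomial f is an irreducible sextic over Q, so G = Gal(f/Q) is one of the 16 transitive subgroups 6T1, ..., 6T16 of S_6. The discriminant of f is 525625 = 725^2, a perfect square, so G is contained in A_6. The transitive groups of degree 6 contained in A_6 are: A_4 (6T4, order 12), S_4 (6T7, order 24), (C_3 x C_3) : C_4 (6T10, order 36), PSL(2,5) (6T12, order 60), A_6 (6T15, order 360). By Dedekind's theorem, for a prime p not dividing disc(f) the degrees of the irreducible factors of f mod p form the cycle type of an element of G. Factoring f modulo the 19 such primes p <= 73 (skipping 5, 29, which divide the discriminant), each new pattern first appears at: mod 2: f = (x^2 + x + 1)(x^4 + x + 1), pattern 4+2; mod 11: f = (x^3 + 6x^2 + 3x + 10)(x^3 + 10x^2 + 3x + 10), pattern 3+3; mod 19: f = (x + 8)(x + 9)(x^2 + 9x + 7)(x^2 + 17x + 2), pattern 2+2+1+1; mod 61: f = (x + 20)(x + 27)(x + 34)(x^3 + 46x^2 + 3x + 60), pattern 3+1+1+1. No other pattern occurs in this range, so the set of observed cycle types is {4+2, 3+3, 2+2+1+1, 3+1+1+1}. The candidates containing elements of all these cycle types are (C_3 x C_3) : C_4 (6T10) of order 36, A_6 (6T15) of order 360; the others are excluded. The observed types are precisely the cycle types that occur in (C_3 x C_3) : C_4 (6T10) (apart from the identity). Each of the other remaining candidates has further cycle types, and by the Chebotarev density theorem the matching factorization patterns would occur for a proportion of primes equal to their share of the group: A_6 (6T15) additionally contains elements of type 5+1 (144 of its 360 elements, about 40% of primes). None of the 19 primes tested shows any such pattern (for each of these groups the chance of that is below 10^-4), which rules them out. Hence G = (C_3 x C_3) : C_4 (6T10), of order 36.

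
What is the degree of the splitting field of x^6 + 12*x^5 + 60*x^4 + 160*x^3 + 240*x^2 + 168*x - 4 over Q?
The degree of the splitting field over Q equals the order of the Galois group, so first determine the group. The polynomial f is an irreducible sextic over Q, so G = Gal(f/Q) is one of the 16 transitive subgroups 6T1, ..., 6T16 of S_6. The discriminant of f is 746496000000 = 864000^2, a perfect square, so G is contained in A_6. The transitive groups of degree 6 contained in A_6 are: A_4 (6T4, order 12), S_4 (6T7, order 24), (C_3 x C_3) : C_4 (6T10, order 36), PSL(2,5) (6T12, order 60), A_6 (6T15, order 360). By Dedekind's theorem, for a prime p not dividing disc(f) the degrees of the irreducible factors of f mod p form the cycle type of an element of G. Factoring f modulo the 6 such primes p <= 23 (skipping 2, 3, 5, which divide the discriminant), each new pattern first appears at: mod 7: f = (x + 6)(x^5 + 6x^4 + 3x^3 + 2x^2 + 4x + 4), pattern 5+1; mod 23: f = (x + 4)(x + 13)(x + 18)(x^3 + x + 17), pattern 3+1+1+1. No other pattern occurs in this range, so the set of observed cycle types is {5+1, 3+1+1+1}. Among the candidates above, the only group containing elements of all these cycle types is A_6 (6T15) — each of A_4 (6T4), S_4 (6T7), (C_3 x C_3) : C_4 (6T10), PSL(2,5) (6T12) lacks at least one of them. Hence G = A_6 (6T15), of order 360. The Galois group A_6 (6T15) has order 360, so the splitting field has degree 360 over Q.

360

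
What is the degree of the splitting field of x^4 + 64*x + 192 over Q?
12

The degree of the splitting field over Q equals the order of the Galois group, so first determine the group. The polynomial is an irreducible quartic over Q and its discriminant is 1358954496 = 36864^2, a perfect square, so the Galois group is contained in A_4. The resolvent cubic y^3 - 768*y - 4096 is irreducible over Q. An irreducible resolvent with square discriminant gives A_4. The Galois group A_4 (4T4) has order 12, so the splitting field has degree 12 over Q.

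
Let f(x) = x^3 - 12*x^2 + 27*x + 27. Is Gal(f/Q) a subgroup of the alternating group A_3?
The polynomial is irreducible of degree 3 over Q. Its discriminant is 35721 = 189^2, a perfect square. A Galois group lies in the alternating group exactly when the discriminant is a square in Q, so the Galois group (C_3) is contained in A_3.

Yes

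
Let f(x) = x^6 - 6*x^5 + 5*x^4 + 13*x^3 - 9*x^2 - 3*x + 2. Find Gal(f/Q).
PSL(2,5)

The polynomial f is an irreducible sextic over Q, so G = Gal(f/Q) is one of the 16 transitive subgroups 6T1, ..., 6T16 of S_6. The discriminant of f is 30991489 = 5567^2, a perfect square, so G is contained in A_6. The transitive groups of degree 6 contained in A_6 are: A_4 (6T4, order 12), S_4 (6T7, order 24), (C_3 x C_3) : C_4 (6T10, order 36), PSL(2,5) (6T12, order 60), A_6 (6T15, order 360). By Dedekind's theorem, for a prime p not dividing disc(f) the degrees of the irreducible factors of f mod p form the cycle type of an element of G. Factoring f modulo the 21 such primes p <= 79 (skipping 19, which divides the discriminant), each new pattern first appears at: mod 2: f = (x)(x^5 + x^3 + x^2 + x + 1), pattern 5+1; mod 7: f = (x^3 + 2x^2 + 4x + 5)(x^3 + 6x^2 + 3x + 6), pattern 3+3; mod 61: f = (x + 36)(x + 58)(x^2 + 9x + 38)(x^2 + 13x + 25), pattern 2+2+1+1. No other pattern occurs in this range, so the set of observed cycle types is {5+1, 3+3, 2+2+1+1}. The candidates containing elements of all these cycle types are PSL(2,5) (6T12) of order 60, A_6 (6T15) of order 360; the others are excluded. The observed types are precisely the cycle types that occur in PSL(2,5) (6T12) (apart from the identity). Each of the other remaining candidates has further cycle types, and by the Chebotarev density theorem the matching factorization patterns would occur for a proportion of primes equal to their share of the group: A_6 (6T15) additionally contains elements of type 4+2, 3+1+1+1 (130 of its 360 elements, about 36% of primes). None of the 21 primes tested shows any such pattern (for each of these groups the chance of that is below 10^-4), which rules them out. Hence G = PSL(2,5) (6T12), of order 60.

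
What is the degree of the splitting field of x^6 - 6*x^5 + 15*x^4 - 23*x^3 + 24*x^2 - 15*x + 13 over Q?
The degree of the splitting field over Q equals the order of the Galois group, so first determine the group. The polynomial f is an irreducible sextic over Q, so G = Gal(f/Q) is one of the 16 transitive subgroups 6T1, ..., 6T16 of S_6. The discriminant of f is -1162261467, which is not a perfect square, so G is not contained in A_6. The transitive groups of degree 6 not contained in A_6 are: C_6 (6T1, order 6), S_3 (6T2, order 6), D_6 (6T3, order 12), C_3 x S_3 (6T5, order 18), A_4 x C_2 (6T6, order 24), S_4 (6T8, order 24), S_3 x S_3 (6T9, order 36), S_4 x C_2 (6T11, order 48), (S_3 x S_3) : C_2 (6T13, order 72), PGL(2,5) (6T14, order 120), S_6 (6T16, order 720). By Dedekind's theorem, for a prime p not dividing disc(f) the degrees of the irreducible factors of f mod p form the cycle type of an element of G. Factoring f modulo the 33 such primes p <= 139 (skipping 3, which divides the discriminant), each new pattern first appears at: mod 2: f = (x^6 + x^4 + x^3 + x + 1), pattern 6; mod 7: f = (x + 2)(x + 4)(x + 5)(x^3 + 4x^2 + 3x + 4), pattern 3+1+1+1; mod 17: f = (x^2 + 4x + 10)(x^2 + 11x + 3)(x^2 + 13x + 1), pattern 2+2+2; mod 19: f = (x^3 + 16x^2 + 3x + 1)(x^3 + 16x^2 + 3x + 13), pattern 3+3; mod 73: f = (x + 26)(x + 34)(x + 48)(x + 49)(x + 60)(x + 69), pattern 1+1+1+1+1+1. No other pattern occurs in this range, so the set of observed cycle types is {6, 3+1+1+1, 2+2+2, 3+3, 1+1+1+1+1+1}. The candidates containing elements of all these cycle types are C_3 x S_3 (6T5) of order 18, S_3 x S_3 (6T9) of order 36, (S_3 x S_3) : C_2 (6T13) of order 72, S_6 (6T16) of order 720; the others are excluded. The observed types are precisely the cycle types that occur in C_3 x S_3 (6T5). Each of the other remaining candidates has further cycle types, and by the Chebotarev density theorem the matching factorization patterns would occur for a proportion of primes equal to their share of the group: S_3 x S_3 (6T9) additionally contains elements of type 2+2+1+1 (9 of its 36 elements, about 25% of primes); (S_3 x S_3) : C_2 (6T13) additionally contains elements of type 4+2, 3+2+1, 2+2+1+1, 2+1+1+1+1 (45 of its 72 elements, about 62% of primes); S_6 (6T16) additionally contains elements of type 5+1, 4+2, 4+1+1, 3+2+1, 2+2+1+1, 2+1+1+1+1 (504 of its 720 elements, about 70% of primes). None of the 33 primes tested shows any such pattern (for each of these groups the chance of that is below 10^-4), which rules them out. Hence G = C_3 x S_3 (6T5), of order 18. The Galois group C_3 x S_3 (6T5) has order 18, so the splitting field has degree 18 over Q.

18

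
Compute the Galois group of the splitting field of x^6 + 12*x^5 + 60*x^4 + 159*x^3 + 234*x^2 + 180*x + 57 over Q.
The polynomial f is an irreducible sextic over Q, so G = Gal(f/Q) is one of the 16 transitive subgroups 6T1, ..., 6T16 of S_6. The discriminant of f is -19683, which is not a perfect square, so G is not contained in A_6. The transitive groups of degree 6 not contained in A_6 are: C_6 (6T1, order 6), S_3 (6T2, order 6), D_6 (6T3, order 12), C_3 x S_3 (6T5, order 18), A_4 x C_2 (6T6, order 24), S_4 (6T8, order 24), S_3 x S_3 (6T9, order 36), S_4 x C_2 (6T11, order 48), (S_3 x S_3) : C_2 (6T13, order 72), PGL(2,5) (6T14, order 120), S_6 (6T16, order 720). By Dedekind's theorem, for a prime p not dividing disc(f) the degrees of the irreducible factors of f mod p form the cycle type of an element of G. Factoring f modulo the 37 such primes p <= 163 (skipping 3, which divides the discriminant), each new pattern first appears at: mod 2: f = (x^6 + x^3 + 1), pattern 6; mod 7: f = (x^3 + 6x^2 + 5x + 3)(x^3 + 6x^2 + 5x + 5), pattern 3+3; mod 17: f = (x^2 + 14)(x^2 + x + 16)(x^2 + 11x + 2), pattern 2+2+2; mod 19: f = (x)(x + 6)(x + 7)(x + 8)(x + 11)(x + 18), pattern 1+1+1+1+1+1. No other pattern occurs in this range, so the set of observed cycle types is {6, 3+3, 2+2+2, 1+1+1+1+1+1}. The candidates containing elements of all these cycle types are C_6 (6T1) of order 6, D_6 (6T3) of order 12, C_3 x S_3 (6T5) of order 18, A_4 x C_2 (6T6) of order 24, S_3 x S_3 (6T9) of order 36, S_4 x C_2 (6T11) of order 48, (S_3 x S_3) : C_2 (6T13) of order 72, PGL(2,5) (6T14) of order 120, S_6 (6T16) of order 720; the others are excluded. The observed types are precisely the cycle types that occur in C_6 (6T1). Each of the other remaining candidates has further cycle types, and by the Chebotarev density theorem the matching factorization patterns would occur for a proportion of primes equal to their share of the group: D_6 (6T3) additionally contains elements of type 2+2+1+1 (3 of its 12 elements, about 25% of primes); C_3 x S_3 (6T5) additionally contains elements of type 3+1+1+1 (4 of its 18 elements, about 22% of primes); A_4 x C_2 (6T6) additionally contains elements of type 2+2+1+1, 2+1+1+1+1 (6 of its 24 elements, about 25% of primes); S_3 x S_3 (6T9) additionally contains elements of type 3+1+1+1, 2+2+1+1 (13 of its 36 elements, about 36% of primes); S_4 x C_2 (6T11) additionally contains elements of type 4+2, 4+1+1, 2+2+1+1, 2+1+1+1+1 (24 of its 48 elements, about 50% of primes); (S_3 x S_3) : C_2 (6T13) additionally contains elements of type 4+2, 3+2+1, 3+1+1+1, 2+2+1+1, 2+1+1+1+1 (49 of its 72 elements, about 68% of primes); PGL(2,5) (6T14) additionally contains elements of type 5+1, 4+1+1, 2+2+1+1 (69 of its 120 elements, about 58% of primes); S_6 (6T16) additionally contains elements of type 5+1, 4+2, 4+1+1, 3+2+1, 3+1+1+1, 2+2+1+1, 2+1+1+1+1 (544 of its 720 elements, about 76% of primes). None of the 37 primes tested shows any such pattern (for each of these groups the chance of that is below 10^-4), which rules them out. Hence G = C_6 (6T1), of order 6.

6T1: C_6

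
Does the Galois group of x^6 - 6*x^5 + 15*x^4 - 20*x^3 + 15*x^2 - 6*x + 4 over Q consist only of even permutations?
The polynomial is irreducible of degree 6 over Q. Its discriminant is -11337408, which is not a perfect square. A Galois group lies in the alternating group exactly when the discriminant is a square in Q, so the Galois group (S_3) is not contained in A_6.

No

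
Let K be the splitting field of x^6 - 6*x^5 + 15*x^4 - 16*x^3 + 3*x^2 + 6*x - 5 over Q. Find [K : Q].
36

The degree of the splitting field over Q equals the order of the Galois group, so first determine the group. The polynomial f is an irreducible sextic over Q, so G = Gal(f/Q) is one of the 16 transitive subgroups 6T1, ..., 6T16 of S_6. The discriminant of f is 40310784, which is not a perfect square, so G is not contained in A_6. The transitive groups of degree 6 not contained in A_6 are: C_6 (6T1, order 6), S_3 (6T2, order 6), D_6 (6T3, order 12), C_3 x S_3 (6T5, order 18), A_4 x C_2 (6T6, order 24), S_4 (6T8, order 24), S_3 x S_3 (6T9, order 36), S_4 x C_2 (6T11, order 48), (S_3 x S_3) : C_2 (6T13, order 72), PGL(2,5) (6T14, order 120), S_6 (6T16, order 720). By Dedekind's theorem, for a prime p not dividing disc(f) the degrees of the irreducible factors of f mod p form the cycle type of an element of G. Factoring f modulo the 14 such primes p <= 53 (skipping 2, 3, which divide the discriminant), each new pattern first appears at: mod 5: f = (x)(x + 1)(x^2 + x + 2)(x^2 + 2x + 3), pattern 2+2+1+1; mod 7: f = (x^6 + x^5 + x^4 + 5x^3 + 3x^2 + 6x + 2), pattern 6; mod 19: f = (x + 3)(x + 5)(x + 8)(x^3 + 16x^2 + 3x + 15), pattern 3+1+1+1; mod 31: f = (x^2 + 10)(x^2 + 8x + 18)(x^2 + 17x + 6), pattern 2+2+2; mod 43: f = (x^3 + 40x^2 + 3x + 8)(x^3 + 40x^2 + 3x + 37), pattern 3+3. No other pattern occurs in this range, so the set of observed cycle types is {2+2+1+1, 6, 3+1+1+1, 2+2+2, 3+3}. The candidates containing elements of all these cycle types are S_3 x S_3 (6T9) of order 36, (S_3 x S_3) : C_2 (6T13) of order 72, S_6 (6T16) of order 720; the others are excluded. The observed types are precisely the cycle types that occur in S_3 x S_3 (6T9) (apart from the identity). Each of the other remaining candidates has further cycle types, and by the Chebotarev density theorem the matching factorization patterns would occur for a proportion of primes equal to their share of the group: (S_3 x S_3) : C_2 (6T13) additionally contains elements of type 4+2, 3+2+1, 2+1+1+1+1 (36 of its 72 elements, about 50% of primes); S_6 (6T16) additionally contains elements of type 5+1, 4+2, 4+1+1, 3+2+1, 2+1+1+1+1 (459 of its 720 elements, about 64% of primes). None of the 14 primes tested shows any such pattern (for each of these groups the chance of that is below 10^-4), which rules them out. Hence G = S_3 x S_3 (6T9), of order 36. The Galois group S_3 x S_3 (6T9) has order 36, so the splitting field has degree 36 over Q.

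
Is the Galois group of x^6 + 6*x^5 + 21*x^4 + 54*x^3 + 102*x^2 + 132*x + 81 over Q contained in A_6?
The polynomial is irreducible of degree 6 over Q. Its discriminant is -1024192512, which is not a perfect square. A Galois group lies in the alternating group exactly when the discriminant is a square in Q, so the Galois group (PGL(2,5)) is not contained in A_6.

No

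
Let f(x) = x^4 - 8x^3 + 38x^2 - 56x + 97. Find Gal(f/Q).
The polynomial is an irreducible quartic over Q and its discriminant is 180633600 = 13440^2, a perfect square, so the Galois group is contained in A_4. The resolvent cubic y^3 - 38*y^2 + 60*y + 5400 splits completely over Q, which gives the Klein four-group V_4.

V_4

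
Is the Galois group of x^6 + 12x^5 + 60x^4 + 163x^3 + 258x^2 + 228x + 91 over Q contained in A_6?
The polynomial is irreducible of degree 6 over Q. Its discriminant is -177147, which is not a perfect square. A Galois group lies in the alternating group exactly when the discriminant is a square in Q, so the Galois group (C_3 x S_3) is not contained in A_6.

No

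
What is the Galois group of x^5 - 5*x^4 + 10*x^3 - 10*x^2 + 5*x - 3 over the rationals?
The polynomial f is an irreducible quintic over Q, so G = Gal(f/Q) is a transitive subgroup of S_5: one of C_5 (5T1, order 5), D_5 (5T2, order 10), F_20 (5T3, order 20), A_5 (5T4, order 60) or S_5 (5T5, order 120). The discriminant of f is 50000, which is not a perfect square, so G is not contained in A_5. The transitive groups of degree 5 not contained in A_5 are: F_20 (5T3, order 20), S_5 (5T5, order 120). By Dedekind's theorem, for a prime p not dividing disc(f) the degrees of the irreducible factors of f mod p form the cycle type of an element of G. Factoring f modulo the 18 such primes p <= 71 (skipping 2, 5, which divide the discriminant), each new pattern first appears at: mod 3: f = (x)(x^4 + x^3 + x^2 + 2x + 2), pattern 4+1; mod 11: f = (x^5 + 6x^4 + 10x^3 + x^2 + 5x + 8), pattern 5; mod 19: f = (x + 3)(x^2 + 14x + 1)(x^2 + 16x + 18), pattern 2+2+1. No other pattern occurs in this range, so the set of observed cycle types is {4+1, 5, 2+2+1}. The candidates containing elements of all these cycle types are F_20 (5T3) of order 20, S_5 (5T5) of order 120; the others are excluded. The observed types are precisely the cycle types that occur in F_20 (5T3) (apart from the identity). Each of the other remaining candidates has further cycle types, and by the Chebotarev density theorem the matching factorization patterns would occur for a proportion of primes equal to their share of the group: S_5 (5T5) additionally contains elements of type 3+2, 3+1+1, 2+1+1+1 (50 of its 120 elements, about 42% of primes). None of the 18 primes tested shows any such pattern (for each of these groups the chance of that is below 10^-4), which rules them out. Hence G = F_20 (5T3), of order 20.

5T3: F_20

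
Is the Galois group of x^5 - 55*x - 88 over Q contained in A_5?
The polynomial is irreducible of degree 5 over Q. Its discriminant is 58564000000 = 242000^2, a perfect square. A Galois group lies in the alternating group exactly when the discriminant is a square in Q, so the Galois group (A_5) is contained in A_5.

Yes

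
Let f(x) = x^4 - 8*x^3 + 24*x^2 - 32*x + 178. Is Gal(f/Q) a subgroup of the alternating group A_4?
The polynomial is irreducible of degree 4 over Q. Its discriminant is 1088391168, which is not a perfect square. A Galois group lies in the alternating group exactly when the discriminant is a square in Q, so the Galois group (D_4) is not contained in A_4.

No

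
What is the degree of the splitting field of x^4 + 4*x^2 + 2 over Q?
The degree of the splitting field over Q equals the order of the Galois group, so first determine the group. The polynomial is an irreducible quartic over Q and its discriminant is 2048, which is not a perfect square, so the Galois group is not contained in A_4. The resolvent cubic y^3 - 4*y^2 - 8*y + 32 has exactly one rational root, so the Galois group is C_4 or D_4. The quartic becomes reducible over Q(sqrt(disc)), so the group is C_4. The Galois group C_4 (4T1) has order 4, so the splitting field has degree 4 over Q.

4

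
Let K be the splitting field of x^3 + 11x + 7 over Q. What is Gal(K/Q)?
S_3 (also written S3)

The polynomial is an irreducible cubic over Q and its discriminant is -6647, which is not a perfect square. For an irreducible cubic, a non-square discriminant gives Galois group S_3.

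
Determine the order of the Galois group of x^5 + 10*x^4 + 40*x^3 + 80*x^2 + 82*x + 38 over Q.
120

The degree of the splitting field over Q equals the order of the Galois group, so first determine the group. The polynomial f is an irreducible quintic over Q, so G = Gal(f/Q) is a transitive subgroup of S_5: one of C_5 (5T1, order 5), D_5 (5T2, order 10), F_20 (5T3, order 20), A_5 (5T4, order 60) or S_5 (5T5, order 120). The discriminant of f is 58192, which is not a perfect square, so G is not contained in A_5. The transitive groups of degree 5 not contained in A_5 are: F_20 (5T3, order 20), S_5 (5T5, order 120). By Dedekind's theorem, for a prime p not dividing disc(f) the degrees of the irreducible factors of f mod p form the cycle type of an element of G. Factoring f modulo the 5 such primes p <= 13 (skipping 2, which divides the discriminant), each new pattern first appears at: mod 3: f = (x^5 + x^4 + x^3 + 2x^2 + x + 2), pattern 5; mod 5: f = (x + 1)(x^4 + 4x^3 + x^2 + 4x + 3), pattern 4+1; mod 13: f = (x + 5)(x + 7)(x^3 + 11x^2 + 3x + 10), pattern 3+1+1. No other pattern occurs in this range, so the set of observed cycle types is {5, 4+1, 3+1+1}. Among the candidates above, the only group containing elements of all these cycle types is S_5 (5T5) — F_20 (5T3) lacks at least one of them. Hence G = S_5 (5T5), of order 120. The Galois group S_5 (5T5) has order 120, so the splitting field has degree 120 over Q.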